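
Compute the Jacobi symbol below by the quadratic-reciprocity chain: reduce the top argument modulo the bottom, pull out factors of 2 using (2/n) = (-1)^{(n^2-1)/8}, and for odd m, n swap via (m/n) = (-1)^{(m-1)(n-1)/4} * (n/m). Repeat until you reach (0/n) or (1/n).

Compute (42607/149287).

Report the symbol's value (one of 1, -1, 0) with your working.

1

reciprocity: (42607/149287) = -1·(149287/42607) since 42607 mod 4 = 3, 149287 mod 4 = 3; sign now -1
(149287/42607) = (21466/42607)   [reduce mod 42607]
21466 = 2^1·10733; (2/42607) = +1 since 42607 mod 8 = 7, so (21466/42607) = (+1)^1·(10733/42607); sign now -1
reciprocity: (10733/42607) = +1·(42607/10733) since 10733 mod 4 = 1, 42607 mod 4 = 3; sign now -1
(42607/10733) = (10408/10733)   [reduce mod 10733]
10408 = 2^3·1301; (2/10733) = -1 since 10733 mod 8 = 5, so (10408/10733) = (-1)^3·(1301/10733); sign now +1
reciprocity: (1301/10733) = +1·(10733/1301) since 1301 mod 4 = 1, 10733 mod 4 = 1; sign now +1
(10733/1301) = (325/1301)   [reduce mod 1301]
reciprocity: (325/1301) = +1·(1301/325) since 325 mod 4 = 1, 1301 mod 4 = 1; sign now +1
(1301/325) = (1/325)   [reduce mod 325]
(1/325) = 1; final value = sign = +1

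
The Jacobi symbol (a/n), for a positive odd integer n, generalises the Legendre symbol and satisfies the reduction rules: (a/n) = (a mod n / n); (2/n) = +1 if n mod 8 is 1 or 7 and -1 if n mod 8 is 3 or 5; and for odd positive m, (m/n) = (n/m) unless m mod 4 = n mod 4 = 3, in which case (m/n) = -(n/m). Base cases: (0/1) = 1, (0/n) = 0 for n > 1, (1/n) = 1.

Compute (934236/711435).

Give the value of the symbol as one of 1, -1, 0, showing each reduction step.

0

(934236/711435) = (222801/711435)   [reduce mod 711435]
reciprocity: (222801/711435) = +1·(711435/222801) since 222801 mod 4 = 1, 711435 mod 4 = 3; sign now +1
(711435/222801) = (43032/222801)   [reduce mod 222801]
43032 = 2^3·5379; (2/222801) = +1 since 222801 mod 8 = 1, so (43032/222801) = (+1)^3·(5379/222801); sign now +1
reciprocity: (5379/222801) = +1·(222801/5379) since 5379 mod 4 = 3, 222801 mod 4 = 1; sign now +1
(222801/5379) = (2262/5379)   [reduce mod 5379]
2262 = 2^1·1131; (2/5379) = -1 since 5379 mod 8 = 3, so (2262/5379) = (-1)^1·(1131/5379); sign now -1
reciprocity: (1131/5379) = -1·(5379/1131) since 1131 mod 4 = 3, 5379 mod 4 = 3; sign now +1
(5379/1131) = (855/1131)   [reduce mod 1131]
reciprocity: (855/1131) = -1·(1131/855) since 855 mod 4 = 3, 1131 mod 4 = 3; sign now -1
(1131/855) = (276/855)   [reduce mod 855]
276 = 2^2·69; (2/855) = +1 since 855 mod 8 = 7, so (276/855) = (+1)^2·(69/855); sign now -1
reciprocity: (69/855) = +1·(855/69) since 69 mod 4 = 1, 855 mod 4 = 3; sign now -1
(855/69) = (27/69)   [reduce mod 69]
reciprocity: (27/69) = +1·(69/27) since 27 mod 4 = 3, 69 mod 4 = 1; sign now -1
(69/27) = (15/27)   [reduce mod 27]
reciprocity: (15/27) = -1·(27/15) since 15 mod 4 = 3, 27 mod 4 = 3; sign now +1
(27/15) = (12/15)   [reduce mod 15]
12 = 2^2·3; (2/15) = +1 since 15 mod 8 = 7, so (12/15) = (+1)^2·(3/15); sign now +1
reciprocity: (3/15) = -1·(15/3) since 3 mod 4 = 3, 15 mod 4 = 3; sign now -1
(15/3) = (0/3)   [reduce mod 3]
(0/3) = 0   [gcd(a, n) > 1]; final value = 0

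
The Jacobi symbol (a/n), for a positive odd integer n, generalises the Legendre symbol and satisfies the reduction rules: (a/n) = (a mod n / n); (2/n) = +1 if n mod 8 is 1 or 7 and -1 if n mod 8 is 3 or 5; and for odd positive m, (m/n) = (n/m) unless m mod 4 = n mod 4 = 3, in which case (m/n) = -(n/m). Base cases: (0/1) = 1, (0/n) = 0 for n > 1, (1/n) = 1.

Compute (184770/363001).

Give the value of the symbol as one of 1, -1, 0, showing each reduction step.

-1

184770 = 2^1·92385; (2/363001) = +1 since 363001 mod 8 = 1, so (184770/363001) = (+1)^1·(92385/363001); sign now +1
reciprocity: (92385/363001) = +1·(363001/92385) since 92385 mod 4 = 1, 363001 mod 4 = 1; sign now +1
(363001/92385) = (85846/92385)   [reduce mod 92385]
85846 = 2^1·42923; (2/92385) = +1 since 92385 mod 8 = 1, so (85846/92385) = (+1)^1·(42923/92385); sign now +1
reciprocity: (42923/92385) = +1·(92385/42923) since 42923 mod 4 = 3, 92385 mod 4 = 1; sign now +1
(92385/42923) = (6539/42923)   [reduce mod 42923]
reciprocity: (6539/42923) = -1·(42923/6539) since 6539 mod 4 = 3, 42923 mod 4 = 3; sign now -1
(42923/6539) = (3689/6539)   [reduce mod 6539]
reciprocity: (3689/6539) = +1·(6539/3689) since 3689 mod 4 = 1, 6539 mod 4 = 3; sign now -1
(6539/3689) = (2850/3689)   [reduce mod 3689]
2850 = 2^1·1425; (2/3689) = +1 since 3689 mod 8 = 1, so (2850/3689) = (+1)^1·(1425/3689); sign now -1
reciprocity: (1425/3689) = +1·(3689/1425) since 1425 mod 4 = 1, 3689 mod 4 = 1; sign now -1
(3689/1425) = (839/1425)   [reduce mod 1425]
reciprocity: (839/1425) = +1·(1425/839) since 839 mod 4 = 3, 1425 mod 4 = 1; sign now -1
(1425/839) = (586/839)   [reduce mod 839]
586 = 2^1·293; (2/839) = +1 since 839 mod 8 = 7, so (586/839) = (+1)^1·(293/839); sign now -1
reciprocity: (293/839) = +1·(839/293) since 293 mod 4 = 1, 839 mod 4 = 3; sign now -1
(839/293) = (253/293)   [reduce mod 293]
reciprocity: (253/293) = +1·(293/253) since 253 mod 4 = 1, 293 mod 4 = 1; sign now -1
(293/253) = (40/253)   [reduce mod 253]
40 = 2^3·5; (2/253) = -1 since 253 mod 8 = 5, so (40/253) = (-1)^3·(5/253); sign now +1
reciprocity: (5/253) = +1·(253/5) since 5 mod 4 = 1, 253 mod 4 = 1; sign now +1
(253/5) = (3/5)   [reduce mod 5]
reciprocity: (3/5) = +1·(5/3) since 3 mod 4 = 3, 5 mod 4 = 1; sign now +1
(5/3) = (2/3)   [reduce mod 3]
2 = 2^1·1; (2/3) = -1 since 3 mod 8 = 3, so (2/3) = (-1)^1·(1/3); sign now -1
(1/3) = 1; final value = sign = -1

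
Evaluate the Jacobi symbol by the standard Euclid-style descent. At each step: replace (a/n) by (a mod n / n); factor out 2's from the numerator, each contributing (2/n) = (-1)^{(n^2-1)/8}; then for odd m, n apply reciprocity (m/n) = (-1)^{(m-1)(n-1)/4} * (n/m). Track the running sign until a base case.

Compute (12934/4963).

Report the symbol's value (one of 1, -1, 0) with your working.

(12934/4963) = (3008/4963)   [reduce mod 4963]
3008 = 2^6·47; (2/4963) = -1 since 4963 mod 8 = 3, so (3008/4963) = (-1)^6·(47/4963); sign now +1
reciprocity: (47/4963) = -1·(4963/47) since 47 mod 4 = 3, 4963 mod 4 = 3; sign now -1
(4963/47) = (28/47)   [reduce mod 47]
28 = 2^2·7; (2/47) = +1 since 47 mod 8 = 7, so (28/47) = (+1)^2·(7/47); sign now -1
reciprocity: (7/47) = -1·(47/7) since 7 mod 4 = 3, 47 mod 4 = 3; sign now +1
(47/7) = (5/7)   [reduce mod 7]
reciprocity: (5/7) = +1·(7/5) since 5 mod 4 = 1, 7 mod 4 = 3; sign now +1
(7/5) = (2/5)   [reduce mod 5]
2 = 2^1·1; (2/5) = -1 since 5 mod 8 = 5, so (2/5) = (-1)^1·(1/5); sign now -1
(1/5) = 1; final value = sign = -1

-1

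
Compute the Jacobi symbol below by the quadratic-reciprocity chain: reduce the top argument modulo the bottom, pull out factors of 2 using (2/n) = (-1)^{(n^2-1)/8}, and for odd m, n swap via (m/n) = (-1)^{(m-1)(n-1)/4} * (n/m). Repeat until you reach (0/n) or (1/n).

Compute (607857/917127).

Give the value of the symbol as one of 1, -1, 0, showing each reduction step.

0

flip (607857/917127) -> (917127/607857): both odd, 607857 mod 4 = 1, 917127 mod 4 = 3, so the flip contributes +1; sign now +1
(917127/607857): 917127 mod 607857 = 309270, so (917127/607857) = (309270/607857)
factor out 2^1: 309270 = 2^1·154635; with 607857 mod 8 = 1, (2/607857) = +1; sign now +1; continue with (154635/607857)
flip (154635/607857) -> (607857/154635): both odd, 154635 mod 4 = 3, 607857 mod 4 = 1, so the flip contributes +1; sign now +1
(607857/154635): 607857 mod 154635 = 143952, so (607857/154635) = (143952/154635)
factor out 2^4: 143952 = 2^4·8997; with 154635 mod 8 = 3, (2/154635) = -1; sign now +1; continue with (8997/154635)
flip (8997/154635) -> (154635/8997): both odd, 8997 mod 4 = 1, 154635 mod 4 = 3, so the flip contributes +1; sign now +1
(154635/8997): 154635 mod 8997 = 1686, so (154635/8997) = (1686/8997)
factor out 2^1: 1686 = 2^1·843; with 8997 mod 8 = 5, (2/8997) = -1; sign now -1; continue with (843/8997)
flip (843/8997) -> (8997/843): both odd, 843 mod 4 = 3, 8997 mod 4 = 1, so the flip contributes +1; sign now -1
(8997/843): 8997 mod 843 = 567, so (8997/843) = (567/843)
flip (567/843) -> (843/567): both odd, 567 mod 4 = 3, 843 mod 4 = 3, so the flip contributes -1; sign now +1
(843/567): 843 mod 567 = 276, so (843/567) = (276/567)
factor out 2^2: 276 = 2^2·69; with 567 mod 8 = 7, (2/567) = +1; sign now +1; continue with (69/567)
flip (69/567) -> (567/69): both odd, 69 mod 4 = 1, 567 mod 4 = 3, so the flip contributes +1; sign now +1
(567/69): 567 mod 69 = 15, so (567/69) = (15/69)
flip (15/69) -> (69/15): both odd, 15 mod 4 = 3, 69 mod 4 = 1, so the flip contributes +1; sign now +1
(69/15): 69 mod 15 = 9, so (69/15) = (9/15)
flip (9/15) -> (15/9): both odd, 9 mod 4 = 1, 15 mod 4 = 3, so the flip contributes +1; sign now +1
(15/9): 15 mod 9 = 6, so (15/9) = (6/9)
factor out 2^1: 6 = 2^1·3; with 9 mod 8 = 1, (2/9) = +1; sign now +1; continue with (3/9)
flip (3/9) -> (9/3): both odd, 3 mod 4 = 3, 9 mod 4 = 1, so the flip contributes +1; sign now +1
(9/3): 9 mod 3 = 0, so (9/3) = (0/3)
reached (0/3); gcd(a, n) > 1, so (0/3) = 0 and the symbol is 0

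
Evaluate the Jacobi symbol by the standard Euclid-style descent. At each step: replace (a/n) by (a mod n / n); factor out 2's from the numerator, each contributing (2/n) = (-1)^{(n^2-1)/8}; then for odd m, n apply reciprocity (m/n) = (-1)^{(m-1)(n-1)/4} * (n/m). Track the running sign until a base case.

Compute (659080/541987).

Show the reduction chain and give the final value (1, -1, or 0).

(659080/541987): 659080 mod 541987 = 117093, so (659080/541987) = (117093/541987)
flip (117093/541987) -> (541987/117093): both odd, 117093 mod 4 = 1, 541987 mod 4 = 3, so the flip contributes +1; sign now +1
(541987/117093): 541987 mod 117093 = 73615, so (541987/117093) = (73615/117093)
flip (73615/117093) -> (117093/73615): both odd, 73615 mod 4 = 3, 117093 mod 4 = 1, so the flip contributes +1; sign now +1
(117093/73615): 117093 mod 73615 = 43478, so (117093/73615) = (43478/73615)
factor out 2^1: 43478 = 2^1·21739; with 73615 mod 8 = 7, (2/73615) = +1; sign now +1; continue with (21739/73615)
flip (21739/73615) -> (73615/21739): both odd, 21739 mod 4 = 3, 73615 mod 4 = 3, so the flip contributes -1; sign now -1
(73615/21739): 73615 mod 21739 = 8398, so (73615/21739) = (8398/21739)
factor out 2^1: 8398 = 2^1·4199; with 21739 mod 8 = 3, (2/21739) = -1; sign now +1; continue with (4199/21739)
flip (4199/21739) -> (21739/4199): both odd, 4199 mod 4 = 3, 21739 mod 4 = 3, so the flip contributes -1; sign now -1
(21739/4199): 21739 mod 4199 = 744, so (21739/4199) = (744/4199)
factor out 2^3: 744 = 2^3·93; with 4199 mod 8 = 7, (2/4199) = +1; sign now -1; continue with (93/4199)
flip (93/4199) -> (4199/93): both odd, 93 mod 4 = 1, 4199 mod 4 = 3, so the flip contributes +1; sign now -1
(4199/93): 4199 mod 93 = 14, so (4199/93) = (14/93)
factor out 2^1: 14 = 2^1·7; with 93 mod 8 = 5, (2/93) = -1; sign now +1; continue with (7/93)
flip (7/93) -> (93/7): both odd, 7 mod 4 = 3, 93 mod 4 = 1, so the flip contributes +1; sign now +1
(93/7): 93 mod 7 = 2, so (93/7) = (2/7)
factor out 2^1: 2 = 2^1·1; with 7 mod 8 = 7, (2/7) = +1; sign now +1; continue with (1/7)
reached (1/7) = 1, so the symbol is +1

1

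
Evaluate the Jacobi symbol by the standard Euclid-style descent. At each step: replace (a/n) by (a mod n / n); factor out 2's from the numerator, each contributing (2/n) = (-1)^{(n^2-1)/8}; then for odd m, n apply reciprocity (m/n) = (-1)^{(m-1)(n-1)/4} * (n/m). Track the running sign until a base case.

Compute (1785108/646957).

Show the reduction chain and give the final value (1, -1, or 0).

-1

(1785108/646957): 1785108 mod 646957 = 491194, so (1785108/646957) = (491194/646957)
factor out 2^1: 491194 = 2^1·245597; with 646957 mod 8 = 5, (2/646957) = -1; sign now -1; continue with (245597/646957)
flip (245597/646957) -> (646957/245597): both odd, 245597 mod 4 = 1, 646957 mod 4 = 1, so the flip contributes +1; sign now -1
(646957/245597): 646957 mod 245597 = 155763, so (646957/245597) = (155763/245597)
flip (155763/245597) -> (245597/155763): both odd, 155763 mod 4 = 3, 245597 mod 4 = 1, so the flip contributes +1; sign now -1
(245597/155763): 245597 mod 155763 = 89834, so (245597/155763) = (89834/155763)
factor out 2^1: 89834 = 2^1·44917; with 155763 mod 8 = 3, (2/155763) = -1; sign now +1; continue with (44917/155763)
flip (44917/155763) -> (155763/44917): both odd, 44917 mod 4 = 1, 155763 mod 4 = 3, so the flip contributes +1; sign now +1
(155763/44917): 155763 mod 44917 = 21012, so (155763/44917) = (21012/44917)
factor out 2^2: 21012 = 2^2·5253; with 44917 mod 8 = 5, (2/44917) = -1; sign now +1; continue with (5253/44917)
flip (5253/44917) -> (44917/5253): both odd, 5253 mod 4 = 1, 44917 mod 4 = 1, so the flip contributes +1; sign now +1
(44917/5253): 44917 mod 5253 = 2893, so (44917/5253) = (2893/5253)
flip (2893/5253) -> (5253/2893): both odd, 2893 mod 4 = 1, 5253 mod 4 = 1, so the flip contributes +1; sign now +1
(5253/2893): 5253 mod 2893 = 2360, so (5253/2893) = (2360/2893)
factor out 2^3: 2360 = 2^3·295; with 2893 mod 8 = 5, (2/2893) = -1; sign now -1; continue with (295/2893)
flip (295/2893) -> (2893/295): both odd, 295 mod 4 = 3, 2893 mod 4 = 1, so the flip contributes +1; sign now -1
(2893/295): 2893 mod 295 = 238, so (2893/295) = (238/295)
factor out 2^1: 238 = 2^1·119; with 295 mod 8 = 7, (2/295) = +1; sign now -1; continue with (119/295)
flip (119/295) -> (295/119): both odd, 119 mod 4 = 3, 295 mod 4 = 3, so the flip contributes -1; sign now +1
(295/119): 295 mod 119 = 57, so (295/119) = (57/119)
flip (57/119) -> (119/57): both odd, 57 mod 4 = 1, 119 mod 4 = 3, so the flip contributes +1; sign now +1
(119/57): 119 mod 57 = 5, so (119/57) = (5/57)
flip (5/57) -> (57/5): both odd, 5 mod 4 = 1, 57 mod 4 = 1, so the flip contributes +1; sign now +1
(57/5): 57 mod 5 = 2, so (57/5) = (2/5)
factor out 2^1: 2 = 2^1·1; with 5 mod 8 = 5, (2/5) = -1; sign now -1; continue with (1/5)
reached (1/5) = 1, so the symbol is -1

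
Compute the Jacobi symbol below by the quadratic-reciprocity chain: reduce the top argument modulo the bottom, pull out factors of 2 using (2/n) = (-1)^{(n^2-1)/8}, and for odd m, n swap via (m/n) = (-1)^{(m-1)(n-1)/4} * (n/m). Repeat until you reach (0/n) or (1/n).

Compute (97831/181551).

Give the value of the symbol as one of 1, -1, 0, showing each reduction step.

-1

flip (97831/181551) -> (181551/97831): both odd, 97831 mod 4 = 3, 181551 mod 4 = 3, so the flip contributes -1; sign now -1
(181551/97831): 181551 mod 97831 = 83720, so (181551/97831) = (83720/97831)
factor out 2^3: 83720 = 2^3·10465; with 97831 mod 8 = 7, (2/97831) = +1; sign now -1; continue with (10465/97831)
flip (10465/97831) -> (97831/10465): both odd, 10465 mod 4 = 1, 97831 mod 4 = 3, so the flip contributes +1; sign now -1
(97831/10465): 97831 mod 10465 = 3646, so (97831/10465) = (3646/10465)
factor out 2^1: 3646 = 2^1·1823; with 10465 mod 8 = 1, (2/10465) = +1; sign now -1; continue with (1823/10465)
flip (1823/10465) -> (10465/1823): both odd, 1823 mod 4 = 3, 10465 mod 4 = 1, so the flip contributes +1; sign now -1
(10465/1823): 10465 mod 1823 = 1350, so (10465/1823) = (1350/1823)
factor out 2^1: 1350 = 2^1·675; with 1823 mod 8 = 7, (2/1823) = +1; sign now -1; continue with (675/1823)
flip (675/1823) -> (1823/675): both odd, 675 mod 4 = 3, 1823 mod 4 = 3, so the flip contributes -1; sign now +1
(1823/675): 1823 mod 675 = 473, so (1823/675) = (473/675)
flip (473/675) -> (675/473): both odd, 473 mod 4 = 1, 675 mod 4 = 3, so the flip contributes +1; sign now +1
(675/473): 675 mod 473 = 202, so (675/473) = (202/473)
factor out 2^1: 202 = 2^1·101; with 473 mod 8 = 1, (2/473) = +1; sign now +1; continue with (101/473)
flip (101/473) -> (473/101): both odd, 101 mod 4 = 1, 473 mod 4 = 1, so the flip contributes +1; sign now +1
(473/101): 473 mod 101 = 69, so (473/101) = (69/101)
flip (69/101) -> (101/69): both odd, 69 mod 4 = 1, 101 mod 4 = 1, so the flip contributes +1; sign now +1
(101/69): 101 mod 69 = 32, so (101/69) = (32/69)
factor out 2^5: 32 = 2^5·1; with 69 mod 8 = 5, (2/69) = -1; sign now -1; continue with (1/69)
reached (1/69) = 1, so the symbol is -1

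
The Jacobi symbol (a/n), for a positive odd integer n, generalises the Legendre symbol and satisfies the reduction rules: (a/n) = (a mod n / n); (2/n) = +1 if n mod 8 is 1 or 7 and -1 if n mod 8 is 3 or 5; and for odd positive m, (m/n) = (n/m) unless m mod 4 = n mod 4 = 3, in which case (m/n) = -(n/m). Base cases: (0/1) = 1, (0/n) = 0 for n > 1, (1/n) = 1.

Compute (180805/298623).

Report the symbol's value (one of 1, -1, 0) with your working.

reciprocity: (180805/298623) = +1·(298623/180805) since 180805 mod 4 = 1, 298623 mod 4 = 3; sign now +1
(298623/180805) = (117818/180805)   [reduce mod 180805]
117818 = 2^1·58909; (2/180805) = -1 since 180805 mod 8 = 5, so (117818/180805) = (-1)^1·(58909/180805); sign now -1
reciprocity: (58909/180805) = +1·(180805/58909) since 58909 mod 4 = 1, 180805 mod 4 = 1; sign now -1
(180805/58909) = (4078/58909)   [reduce mod 58909]
4078 = 2^1·2039; (2/58909) = -1 since 58909 mod 8 = 5, so (4078/58909) = (-1)^1·(2039/58909); sign now +1
reciprocity: (2039/58909) = +1·(58909/2039) since 2039 mod 4 = 3, 58909 mod 4 = 1; sign now +1
(58909/2039) = (1817/2039)   [reduce mod 2039]
reciprocity: (1817/2039) = +1·(2039/1817) since 1817 mod 4 = 1, 2039 mod 4 = 3; sign now +1
(2039/1817) = (222/1817)   [reduce mod 1817]
222 = 2^1·111; (2/1817) = +1 since 1817 mod 8 = 1, so (222/1817) = (+1)^1·(111/1817); sign now +1
reciprocity: (111/1817) = +1·(1817/111) since 111 mod 4 = 3, 1817 mod 4 = 1; sign now +1
(1817/111) = (41/111)   [reduce mod 111]
reciprocity: (41/111) = +1·(111/41) since 41 mod 4 = 1, 111 mod 4 = 3; sign now +1
(111/41) = (29/41)   [reduce mod 41]
reciprocity: (29/41) = +1·(41/29) since 29 mod 4 = 1, 41 mod 4 = 1; sign now +1
(41/29) = (12/29)   [reduce mod 29]
12 = 2^2·3; (2/29) = -1 since 29 mod 8 = 5, so (12/29) = (-1)^2·(3/29); sign now +1
reciprocity: (3/29) = +1·(29/3) since 3 mod 4 = 3, 29 mod 4 = 1; sign now +1
(29/3) = (2/3)   [reduce mod 3]
2 = 2^1·1; (2/3) = -1 since 3 mod 8 = 3, so (2/3) = (-1)^1·(1/3); sign now -1
(1/3) = 1; final value = sign = -1

-1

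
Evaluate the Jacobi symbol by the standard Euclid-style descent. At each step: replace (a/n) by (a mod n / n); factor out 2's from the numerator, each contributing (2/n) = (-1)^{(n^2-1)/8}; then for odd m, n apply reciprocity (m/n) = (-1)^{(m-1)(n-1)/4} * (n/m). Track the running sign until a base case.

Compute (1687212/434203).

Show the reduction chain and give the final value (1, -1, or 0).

-1

(1687212/434203) = (384603/434203)   [reduce mod 434203]
reciprocity: (384603/434203) = -1·(434203/384603) since 384603 mod 4 = 3, 434203 mod 4 = 3; sign now -1
(434203/384603) = (49600/384603)   [reduce mod 384603]
49600 = 2^6·775; (2/384603) = -1 since 384603 mod 8 = 3, so (49600/384603) = (-1)^6·(775/384603); sign now -1
reciprocity: (775/384603) = -1·(384603/775) since 775 mod 4 = 3, 384603 mod 4 = 3; sign now +1
(384603/775) = (203/775)   [reduce mod 775]
reciprocity: (203/775) = -1·(775/203) since 203 mod 4 = 3, 775 mod 4 = 3; sign now -1
(775/203) = (166/203)   [reduce mod 203]
166 = 2^1·83; (2/203) = -1 since 203 mod 8 = 3, so (166/203) = (-1)^1·(83/203); sign now +1
reciprocity: (83/203) = -1·(203/83) since 83 mod 4 = 3, 203 mod 4 = 3; sign now -1
(203/83) = (37/83)   [reduce mod 83]
reciprocity: (37/83) = +1·(83/37) since 37 mod 4 = 1, 83 mod 4 = 3; sign now -1
(83/37) = (9/37)   [reduce mod 37]
reciprocity: (9/37) = +1·(37/9) since 9 mod 4 = 1, 37 mod 4 = 1; sign now -1
(37/9) = (1/9)   [reduce mod 9]
(1/9) = 1; final value = sign = -1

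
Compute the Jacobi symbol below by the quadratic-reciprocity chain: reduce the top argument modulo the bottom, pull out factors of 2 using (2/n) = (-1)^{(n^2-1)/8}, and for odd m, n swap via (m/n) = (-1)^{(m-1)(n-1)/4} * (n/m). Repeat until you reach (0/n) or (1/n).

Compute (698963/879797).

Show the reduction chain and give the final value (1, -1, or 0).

reciprocity: (698963/879797) = +1·(879797/698963) since 698963 mod 4 = 3, 879797 mod 4 = 1; sign now +1
(879797/698963) = (180834/698963)   [reduce mod 698963]
180834 = 2^1·90417; (2/698963) = -1 since 698963 mod 8 = 3, so (180834/698963) = (-1)^1·(90417/698963); sign now -1
reciprocity: (90417/698963) = +1·(698963/90417) since 90417 mod 4 = 1, 698963 mod 4 = 3; sign now -1
(698963/90417) = (66044/90417)   [reduce mod 90417]
66044 = 2^2·16511; (2/90417) = +1 since 90417 mod 8 = 1, so (66044/90417) = (+1)^2·(16511/90417); sign now -1
reciprocity: (16511/90417) = +1·(90417/16511) since 16511 mod 4 = 3, 90417 mod 4 = 1; sign now -1
(90417/16511) = (7862/16511)   [reduce mod 16511]
7862 = 2^1·3931; (2/16511) = +1 since 16511 mod 8 = 7, so (7862/16511) = (+1)^1·(3931/16511); sign now -1
reciprocity: (3931/16511) = -1·(16511/3931) since 3931 mod 4 = 3, 16511 mod 4 = 3; sign now +1
(16511/3931) = (787/3931)   [reduce mod 3931]
reciprocity: (787/3931) = -1·(3931/787) since 787 mod 4 = 3, 3931 mod 4 = 3; sign now -1
(3931/787) = (783/787)   [reduce mod 787]
reciprocity: (783/787) = -1·(787/783) since 783 mod 4 = 3, 787 mod 4 = 3; sign now +1
(787/783) = (4/783)   [reduce mod 783]
4 = 2^2·1; (2/783) = +1 since 783 mod 8 = 7, so (4/783) = (+1)^2·(1/783); sign now +1
(1/783) = 1; final value = sign = +1

1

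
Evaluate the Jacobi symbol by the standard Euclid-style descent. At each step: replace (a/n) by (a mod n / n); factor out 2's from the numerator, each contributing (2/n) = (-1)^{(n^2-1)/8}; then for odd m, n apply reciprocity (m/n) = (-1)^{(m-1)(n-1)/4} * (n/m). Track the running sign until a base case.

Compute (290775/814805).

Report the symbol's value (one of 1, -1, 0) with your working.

0

reciprocity: (290775/814805) = +1·(814805/290775) since 290775 mod 4 = 3, 814805 mod 4 = 1; sign now +1
(814805/290775) = (233255/290775)   [reduce mod 290775]
reciprocity: (233255/290775) = -1·(290775/233255) since 233255 mod 4 = 3, 290775 mod 4 = 3; sign now -1
(290775/233255) = (57520/233255)   [reduce mod 233255]
57520 = 2^4·3595; (2/233255) = +1 since 233255 mod 8 = 7, so (57520/233255) = (+1)^4·(3595/233255); sign now -1
reciprocity: (3595/233255) = -1·(233255/3595) since 3595 mod 4 = 3, 233255 mod 4 = 3; sign now +1
(233255/3595) = (3175/3595)   [reduce mod 3595]
reciprocity: (3175/3595) = -1·(3595/3175) since 3175 mod 4 = 3, 3595 mod 4 = 3; sign now -1
(3595/3175) = (420/3175)   [reduce mod 3175]
420 = 2^2·105; (2/3175) = +1 since 3175 mod 8 = 7, so (420/3175) = (+1)^2·(105/3175); sign now -1
reciprocity: (105/3175) = +1·(3175/105) since 105 mod 4 = 1, 3175 mod 4 = 3; sign now -1
(3175/105) = (25/105)   [reduce mod 105]
reciprocity: (25/105) = +1·(105/25) since 25 mod 4 = 1, 105 mod 4 = 1; sign now -1
(105/25) = (5/25)   [reduce mod 25]
reciprocity: (5/25) = +1·(25/5) since 5 mod 4 = 1, 25 mod 4 = 1; sign now -1
(25/5) = (0/5)   [reduce mod 5]
(0/5) = 0   [gcd(a, n) > 1]; final value = 0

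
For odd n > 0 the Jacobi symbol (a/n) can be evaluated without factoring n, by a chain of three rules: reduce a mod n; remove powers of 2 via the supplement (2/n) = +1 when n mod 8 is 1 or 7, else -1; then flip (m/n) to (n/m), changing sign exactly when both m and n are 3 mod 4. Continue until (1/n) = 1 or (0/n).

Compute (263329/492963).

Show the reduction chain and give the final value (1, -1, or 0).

flip (263329/492963) -> (492963/263329): both odd, 263329 mod 4 = 1, 492963 mod 4 = 3, so the flip contributes +1; sign now +1
(492963/263329): 492963 mod 263329 = 229634, so (492963/263329) = (229634/263329)
factor out 2^1: 229634 = 2^1·114817; with 263329 mod 8 = 1, (2/263329) = +1; sign now +1; continue with (114817/263329)
flip (114817/263329) -> (263329/114817): both odd, 114817 mod 4 = 1, 263329 mod 4 = 1, so the flip contributes +1; sign now +1
(263329/114817): 263329 mod 114817 = 33695, so (263329/114817) = (33695/114817)
flip (33695/114817) -> (114817/33695): both odd, 33695 mod 4 = 3, 114817 mod 4 = 1, so the flip contributes +1; sign now +1
(114817/33695): 114817 mod 33695 = 13732, so (114817/33695) = (13732/33695)
factor out 2^2: 13732 = 2^2·3433; with 33695 mod 8 = 7, (2/33695) = +1; sign now +1; continue with (3433/33695)
flip (3433/33695) -> (33695/3433): both odd, 3433 mod 4 = 1, 33695 mod 4 = 3, so the flip contributes +1; sign now +1
(33695/3433): 33695 mod 3433 = 2798, so (33695/3433) = (2798/3433)
factor out 2^1: 2798 = 2^1·1399; with 3433 mod 8 = 1, (2/3433) = +1; sign now +1; continue with (1399/3433)
flip (1399/3433) -> (3433/1399): both odd, 1399 mod 4 = 3, 3433 mod 4 = 1, so the flip contributes +1; sign now +1
(3433/1399): 3433 mod 1399 = 635, so (3433/1399) = (635/1399)
flip (635/1399) -> (1399/635): both odd, 635 mod 4 = 3, 1399 mod 4 = 3, so the flip contributes -1; sign now -1
(1399/635): 1399 mod 635 = 129, so (1399/635) = (129/635)
flip (129/635) -> (635/129): both odd, 129 mod 4 = 1, 635 mod 4 = 3, so the flip contributes +1; sign now -1
(635/129): 635 mod 129 = 119, so (635/129) = (119/129)
flip (119/129) -> (129/119): both odd, 119 mod 4 = 3, 129 mod 4 = 1, so the flip contributes +1; sign now -1
(129/119): 129 mod 119 = 10, so (129/119) = (10/119)
factor out 2^1: 10 = 2^1·5; with 119 mod 8 = 7, (2/119) = +1; sign now -1; continue with (5/119)
flip (5/119) -> (119/5): both odd, 5 mod 4 = 1, 119 mod 4 = 3, so the flip contributes +1; sign now -1
(119/5): 119 mod 5 = 4, so (119/5) = (4/5)
factor out 2^2: 4 = 2^2·1; with 5 mod 8 = 5, (2/5) = -1; sign now -1; continue with (1/5)
reached (1/5) = 1, so the symbol is -1

-1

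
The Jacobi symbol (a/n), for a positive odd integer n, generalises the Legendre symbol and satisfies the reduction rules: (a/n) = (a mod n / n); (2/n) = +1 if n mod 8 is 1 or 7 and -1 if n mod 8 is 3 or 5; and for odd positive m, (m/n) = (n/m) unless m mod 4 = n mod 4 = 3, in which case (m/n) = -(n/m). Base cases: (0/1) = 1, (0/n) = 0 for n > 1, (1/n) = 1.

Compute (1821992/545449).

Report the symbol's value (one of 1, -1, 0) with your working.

1

(1821992/545449) = (185645/545449)   [reduce mod 545449]
reciprocity: (185645/545449) = +1·(545449/185645) since 185645 mod 4 = 1, 545449 mod 4 = 1; sign now +1
(545449/185645) = (174159/185645)   [reduce mod 185645]
reciprocity: (174159/185645) = +1·(185645/174159) since 174159 mod 4 = 3, 185645 mod 4 = 1; sign now +1
(185645/174159) = (11486/174159)   [reduce mod 174159]
11486 = 2^1·5743; (2/174159) = +1 since 174159 mod 8 = 7, so (11486/174159) = (+1)^1·(5743/174159); sign now +1
reciprocity: (5743/174159) = -1·(174159/5743) since 5743 mod 4 = 3, 174159 mod 4 = 3; sign now -1
(174159/5743) = (1869/5743)   [reduce mod 5743]
reciprocity: (1869/5743) = +1·(5743/1869) since 1869 mod 4 = 1, 5743 mod 4 = 3; sign now -1
(5743/1869) = (136/1869)   [reduce mod 1869]
136 = 2^3·17; (2/1869) = -1 since 1869 mod 8 = 5, so (136/1869) = (-1)^3·(17/1869); sign now +1
reciprocity: (17/1869) = +1·(1869/17) since 17 mod 4 = 1, 1869 mod 4 = 1; sign now +1
(1869/17) = (16/17)   [reduce mod 17]
16 = 2^4·1; (2/17) = +1 since 17 mod 8 = 1, so (16/17) = (+1)^4·(1/17); sign now +1
(1/17) = 1; final value = sign = +1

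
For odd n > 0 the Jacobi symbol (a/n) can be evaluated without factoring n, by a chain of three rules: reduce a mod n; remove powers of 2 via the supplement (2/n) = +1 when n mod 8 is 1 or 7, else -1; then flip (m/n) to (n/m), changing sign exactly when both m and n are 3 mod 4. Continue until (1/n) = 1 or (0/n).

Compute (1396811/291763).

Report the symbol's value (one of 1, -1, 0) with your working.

1

(1396811/291763): 1396811 mod 291763 = 229759, so (1396811/291763) = (229759/291763)
flip (229759/291763) -> (291763/229759): both odd, 229759 mod 4 = 3, 291763 mod 4 = 3, so the flip contributes -1; sign now -1
(291763/229759): 291763 mod 229759 = 62004, so (291763/229759) = (62004/229759)
factor out 2^2: 62004 = 2^2·15501; with 229759 mod 8 = 7, (2/229759) = +1; sign now -1; continue with (15501/229759)
flip (15501/229759) -> (229759/15501): both odd, 15501 mod 4 = 1, 229759 mod 4 = 3, so the flip contributes +1; sign now -1
(229759/15501): 229759 mod 15501 = 12745, so (229759/15501) = (12745/15501)
flip (12745/15501) -> (15501/12745): both odd, 12745 mod 4 = 1, 15501 mod 4 = 1, so the flip contributes +1; sign now -1
(15501/12745): 15501 mod 12745 = 2756, so (15501/12745) = (2756/12745)
factor out 2^2: 2756 = 2^2·689; with 12745 mod 8 = 1, (2/12745) = +1; sign now -1; continue with (689/12745)
flip (689/12745) -> (12745/689): both odd, 689 mod 4 = 1, 12745 mod 4 = 1, so the flip contributes +1; sign now -1
(12745/689): 12745 mod 689 = 343, so (12745/689) = (343/689)
flip (343/689) -> (689/343): both odd, 343 mod 4 = 3, 689 mod 4 = 1, so the flip contributes +1; sign now -1
(689/343): 689 mod 343 = 3, so (689/343) = (3/343)
flip (3/343) -> (343/3): both odd, 3 mod 4 = 3, 343 mod 4 = 3, so the flip contributes -1; sign now +1
(343/3): 343 mod 3 = 1, so (343/3) = (1/3)
reached (1/3) = 1, so the symbol is +1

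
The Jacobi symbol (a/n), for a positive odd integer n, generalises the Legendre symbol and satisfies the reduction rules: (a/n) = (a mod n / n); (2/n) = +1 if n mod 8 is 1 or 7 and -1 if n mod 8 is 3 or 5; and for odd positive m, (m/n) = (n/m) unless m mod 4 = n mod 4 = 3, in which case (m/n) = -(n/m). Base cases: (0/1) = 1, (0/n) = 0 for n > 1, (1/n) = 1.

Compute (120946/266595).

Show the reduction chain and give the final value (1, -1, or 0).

0

120946 = 2^1·60473; (2/266595) = -1 since 266595 mod 8 = 3, so (120946/266595) = (-1)^1·(60473/266595); sign now -1
reciprocity: (60473/266595) = +1·(266595/60473) since 60473 mod 4 = 1, 266595 mod 4 = 3; sign now -1
(266595/60473) = (24703/60473)   [reduce mod 60473]
reciprocity: (24703/60473) = +1·(60473/24703) since 24703 mod 4 = 3, 60473 mod 4 = 1; sign now -1
(60473/24703) = (11067/24703)   [reduce mod 24703]
reciprocity: (11067/24703) = -1·(24703/11067) since 11067 mod 4 = 3, 24703 mod 4 = 3; sign now +1
(24703/11067) = (2569/11067)   [reduce mod 11067]
reciprocity: (2569/11067) = +1·(11067/2569) since 2569 mod 4 = 1, 11067 mod 4 = 3; sign now +1
(11067/2569) = (791/2569)   [reduce mod 2569]
reciprocity: (791/2569) = +1·(2569/791) since 791 mod 4 = 3, 2569 mod 4 = 1; sign now +1
(2569/791) = (196/791)   [reduce mod 791]
196 = 2^2·49; (2/791) = +1 since 791 mod 8 = 7, so (196/791) = (+1)^2·(49/791); sign now +1
reciprocity: (49/791) = +1·(791/49) since 49 mod 4 = 1, 791 mod 4 = 3; sign now +1
(791/49) = (7/49)   [reduce mod 49]
reciprocity: (7/49) = +1·(49/7) since 7 mod 4 = 3, 49 mod 4 = 1; sign now +1
(49/7) = (0/7)   [reduce mod 7]
(0/7) = 0   [gcd(a, n) > 1]; final value = 0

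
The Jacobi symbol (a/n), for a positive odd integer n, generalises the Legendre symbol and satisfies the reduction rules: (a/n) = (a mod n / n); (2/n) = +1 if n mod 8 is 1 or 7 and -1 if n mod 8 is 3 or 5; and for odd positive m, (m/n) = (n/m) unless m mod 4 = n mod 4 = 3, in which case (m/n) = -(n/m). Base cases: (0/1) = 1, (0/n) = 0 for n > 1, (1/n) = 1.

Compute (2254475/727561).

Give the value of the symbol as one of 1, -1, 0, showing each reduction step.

(2254475/727561): 2254475 mod 727561 = 71792, so (2254475/727561) = (71792/727561)
factor out 2^4: 71792 = 2^4·4487; with 727561 mod 8 = 1, (2/727561) = +1; sign now +1; continue with (4487/727561)
flip (4487/727561) -> (727561/4487): both odd, 4487 mod 4 = 3, 727561 mod 4 = 1, so the flip contributes +1; sign now +1
(727561/4487): 727561 mod 4487 = 667, so (727561/4487) = (667/4487)
flip (667/4487) -> (4487/667): both odd, 667 mod 4 = 3, 4487 mod 4 = 3, so the flip contributes -1; sign now -1
(4487/667): 4487 mod 667 = 485, so (4487/667) = (485/667)
flip (485/667) -> (667/485): both odd, 485 mod 4 = 1, 667 mod 4 = 3, so the flip contributes +1; sign now -1
(667/485): 667 mod 485 = 182, so (667/485) = (182/485)
factor out 2^1: 182 = 2^1·91; with 485 mod 8 = 5, (2/485) = -1; sign now +1; continue with (91/485)
flip (91/485) -> (485/91): both odd, 91 mod 4 = 3, 485 mod 4 = 1, so the flip contributes +1; sign now +1
(485/91): 485 mod 91 = 30, so (485/91) = (30/91)
factor out 2^1: 30 = 2^1·15; with 91 mod 8 = 3, (2/91) = -1; sign now -1; continue with (15/91)
flip (15/91) -> (91/15): both odd, 15 mod 4 = 3, 91 mod 4 = 3, so the flip contributes -1; sign now +1
(91/15): 91 mod 15 = 1, so (91/15) = (1/15)
reached (1/15) = 1, so the symbol is +1

1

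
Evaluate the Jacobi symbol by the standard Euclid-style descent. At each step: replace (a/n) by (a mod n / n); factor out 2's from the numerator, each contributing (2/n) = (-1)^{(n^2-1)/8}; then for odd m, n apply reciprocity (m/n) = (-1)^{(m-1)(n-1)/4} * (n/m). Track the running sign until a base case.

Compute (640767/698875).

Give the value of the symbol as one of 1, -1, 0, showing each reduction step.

flip (640767/698875) -> (698875/640767): both odd, 640767 mod 4 = 3, 698875 mod 4 = 3, so the flip contributes -1; sign now -1
(698875/640767): 698875 mod 640767 = 58108, so (698875/640767) = (58108/640767)
factor out 2^2: 58108 = 2^2·14527; with 640767 mod 8 = 7, (2/640767) = +1; sign now -1; continue with (14527/640767)
flip (14527/640767) -> (640767/14527): both odd, 14527 mod 4 = 3, 640767 mod 4 = 3, so the flip contributes -1; sign now +1
(640767/14527): 640767 mod 14527 = 1579, so (640767/14527) = (1579/14527)
flip (1579/14527) -> (14527/1579): both odd, 1579 mod 4 = 3, 14527 mod 4 = 3, so the flip contributes -1; sign now -1
(14527/1579): 14527 mod 1579 = 316, so (14527/1579) = (316/1579)
factor out 2^2: 316 = 2^2·79; with 1579 mod 8 = 3, (2/1579) = -1; sign now -1; continue with (79/1579)
flip (79/1579) -> (1579/79): both odd, 79 mod 4 = 3, 1579 mod 4 = 3, so the flip contributes -1; sign now +1
(1579/79): 1579 mod 79 = 78, so (1579/79) = (78/79)
factor out 2^1: 78 = 2^1·39; with 79 mod 8 = 7, (2/79) = +1; sign now +1; continue with (39/79)
flip (39/79) -> (79/39): both odd, 39 mod 4 = 3, 79 mod 4 = 3, so the flip contributes -1; sign now -1
(79/39): 79 mod 39 = 1, so (79/39) = (1/39)
reached (1/39) = 1, so the symbol is -1

-1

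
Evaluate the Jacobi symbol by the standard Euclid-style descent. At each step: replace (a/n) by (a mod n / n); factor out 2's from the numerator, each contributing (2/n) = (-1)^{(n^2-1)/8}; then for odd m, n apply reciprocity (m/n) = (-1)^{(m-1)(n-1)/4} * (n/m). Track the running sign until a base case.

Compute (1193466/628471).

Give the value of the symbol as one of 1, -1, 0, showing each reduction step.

1

(1193466/628471): 1193466 mod 628471 = 564995, so (1193466/628471) = (564995/628471)
flip (564995/628471) -> (628471/564995): both odd, 564995 mod 4 = 3, 628471 mod 4 = 3, so the flip contributes -1; sign now -1
(628471/564995): 628471 mod 564995 = 63476, so (628471/564995) = (63476/564995)
factor out 2^2: 63476 = 2^2·15869; with 564995 mod 8 = 3, (2/564995) = -1; sign now -1; continue with (15869/564995)
flip (15869/564995) -> (564995/15869): both odd, 15869 mod 4 = 1, 564995 mod 4 = 3, so the flip contributes +1; sign now -1
(564995/15869): 564995 mod 15869 = 9580, so (564995/15869) = (9580/15869)
factor out 2^2: 9580 = 2^2·2395; with 15869 mod 8 = 5, (2/15869) = -1; sign now -1; continue with (2395/15869)
flip (2395/15869) -> (15869/2395): both odd, 2395 mod 4 = 3, 15869 mod 4 = 1, so the flip contributes +1; sign now -1
(15869/2395): 15869 mod 2395 = 1499, so (15869/2395) = (1499/2395)
flip (1499/2395) -> (2395/1499): both odd, 1499 mod 4 = 3, 2395 mod 4 = 3, so the flip contributes -1; sign now +1
(2395/1499): 2395 mod 1499 = 896, so (2395/1499) = (896/1499)
factor out 2^7: 896 = 2^7·7; with 1499 mod 8 = 3, (2/1499) = -1; sign now -1; continue with (7/1499)
flip (7/1499) -> (1499/7): both odd, 7 mod 4 = 3, 1499 mod 4 = 3, so the flip contributes -1; sign now +1
(1499/7): 1499 mod 7 = 1, so (1499/7) = (1/7)
reached (1/7) = 1, so the symbol is +1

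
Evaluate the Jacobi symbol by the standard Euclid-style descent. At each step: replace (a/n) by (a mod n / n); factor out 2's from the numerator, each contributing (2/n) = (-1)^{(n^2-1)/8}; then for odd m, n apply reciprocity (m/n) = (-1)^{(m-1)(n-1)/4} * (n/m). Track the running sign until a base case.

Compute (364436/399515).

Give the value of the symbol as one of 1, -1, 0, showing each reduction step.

-1

364436 = 2^2·91109; (2/399515) = -1 since 399515 mod 8 = 3, so (364436/399515) = (-1)^2·(91109/399515); sign now +1
reciprocity: (91109/399515) = +1·(399515/91109) since 91109 mod 4 = 1, 399515 mod 4 = 3; sign now +1
(399515/91109) = (35079/91109)   [reduce mod 91109]
reciprocity: (35079/91109) = +1·(91109/35079) since 35079 mod 4 = 3, 91109 mod 4 = 1; sign now +1
(91109/35079) = (20951/35079)   [reduce mod 35079]
reciprocity: (20951/35079) = -1·(35079/20951) since 20951 mod 4 = 3, 35079 mod 4 = 3; sign now -1
(35079/20951) = (14128/20951)   [reduce mod 20951]
14128 = 2^4·883; (2/20951) = +1 since 20951 mod 8 = 7, so (14128/20951) = (+1)^4·(883/20951); sign now -1
reciprocity: (883/20951) = -1·(20951/883) since 883 mod 4 = 3, 20951 mod 4 = 3; sign now +1
(20951/883) = (642/883)   [reduce mod 883]
642 = 2^1·321; (2/883) = -1 since 883 mod 8 = 3, so (642/883) = (-1)^1·(321/883); sign now -1
reciprocity: (321/883) = +1·(883/321) since 321 mod 4 = 1, 883 mod 4 = 3; sign now -1
(883/321) = (241/321)   [reduce mod 321]
reciprocity: (241/321) = +1·(321/241) since 241 mod 4 = 1, 321 mod 4 = 1; sign now -1
(321/241) = (80/241)   [reduce mod 241]
80 = 2^4·5; (2/241) = +1 since 241 mod 8 = 1, so (80/241) = (+1)^4·(5/241); sign now -1
reciprocity: (5/241) = +1·(241/5) since 5 mod 4 = 1, 241 mod 4 = 1; sign now -1
(241/5) = (1/5)   [reduce mod 5]
(1/5) = 1; final value = sign = -1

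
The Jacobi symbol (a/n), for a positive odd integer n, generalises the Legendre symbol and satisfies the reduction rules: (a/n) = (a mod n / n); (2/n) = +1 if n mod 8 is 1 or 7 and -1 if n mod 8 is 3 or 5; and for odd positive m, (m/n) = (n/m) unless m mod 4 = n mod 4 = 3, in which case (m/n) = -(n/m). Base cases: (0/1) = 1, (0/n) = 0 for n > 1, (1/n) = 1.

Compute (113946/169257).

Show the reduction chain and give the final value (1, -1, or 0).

113946 = 2^1·56973; (2/169257) = +1 since 169257 mod 8 = 1, so (113946/169257) = (+1)^1·(56973/169257); sign now +1
reciprocity: (56973/169257) = +1·(169257/56973) since 56973 mod 4 = 1, 169257 mod 4 = 1; sign now +1
(169257/56973) = (55311/56973)   [reduce mod 56973]
reciprocity: (55311/56973) = +1·(56973/55311) since 55311 mod 4 = 3, 56973 mod 4 = 1; sign now +1
(56973/55311) = (1662/55311)   [reduce mod 55311]
1662 = 2^1·831; (2/55311) = +1 since 55311 mod 8 = 7, so (1662/55311) = (+1)^1·(831/55311); sign now +1
reciprocity: (831/55311) = -1·(55311/831) since 831 mod 4 = 3, 55311 mod 4 = 3; sign now -1
(55311/831) = (465/831)   [reduce mod 831]
reciprocity: (465/831) = +1·(831/465) since 465 mod 4 = 1, 831 mod 4 = 3; sign now -1
(831/465) = (366/465)   [reduce mod 465]
366 = 2^1·183; (2/465) = +1 since 465 mod 8 = 1, so (366/465) = (+1)^1·(183/465); sign now -1
reciprocity: (183/465) = +1·(465/183) since 183 mod 4 = 3, 465 mod 4 = 1; sign now -1
(465/183) = (99/183)   [reduce mod 183]
reciprocity: (99/183) = -1·(183/99) since 99 mod 4 = 3, 183 mod 4 = 3; sign now +1
(183/99) = (84/99)   [reduce mod 99]
84 = 2^2·21; (2/99) = -1 since 99 mod 8 = 3, so (84/99) = (-1)^2·(21/99); sign now +1
reciprocity: (21/99) = +1·(99/21) since 21 mod 4 = 1, 99 mod 4 = 3; sign now +1
(99/21) = (15/21)   [reduce mod 21]
reciprocity: (15/21) = +1·(21/15) since 15 mod 4 = 3, 21 mod 4 = 1; sign now +1
(21/15) = (6/15)   [reduce mod 15]
6 = 2^1·3; (2/15) = +1 since 15 mod 8 = 7, so (6/15) = (+1)^1·(3/15); sign now +1
reciprocity: (3/15) = -1·(15/3) since 3 mod 4 = 3, 15 mod 4 = 3; sign now -1
(15/3) = (0/3)   [reduce mod 3]
(0/3) = 0   [gcd(a, n) > 1]; final value = 0

0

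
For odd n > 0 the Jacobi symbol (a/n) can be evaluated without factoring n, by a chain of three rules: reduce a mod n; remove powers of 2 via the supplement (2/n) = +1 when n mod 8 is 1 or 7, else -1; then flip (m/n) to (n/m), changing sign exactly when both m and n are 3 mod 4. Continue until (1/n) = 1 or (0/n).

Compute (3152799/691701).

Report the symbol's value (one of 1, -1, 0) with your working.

0

(3152799/691701) = (385995/691701)   [reduce mod 691701]
reciprocity: (385995/691701) = +1·(691701/385995) since 385995 mod 4 = 3, 691701 mod 4 = 1; sign now +1
(691701/385995) = (305706/385995)   [reduce mod 385995]
305706 = 2^1·152853; (2/385995) = -1 since 385995 mod 8 = 3, so (305706/385995) = (-1)^1·(152853/385995); sign now -1
reciprocity: (152853/385995) = +1·(385995/152853) since 152853 mod 4 = 1, 385995 mod 4 = 3; sign now -1
(385995/152853) = (80289/152853)   [reduce mod 152853]
reciprocity: (80289/152853) = +1·(152853/80289) since 80289 mod 4 = 1, 152853 mod 4 = 1; sign now -1
(152853/80289) = (72564/80289)   [reduce mod 80289]
72564 = 2^2·18141; (2/80289) = +1 since 80289 mod 8 = 1, so (72564/80289) = (+1)^2·(18141/80289); sign now -1
reciprocity: (18141/80289) = +1·(80289/18141) since 18141 mod 4 = 1, 80289 mod 4 = 1; sign now -1
(80289/18141) = (7725/18141)   [reduce mod 18141]
reciprocity: (7725/18141) = +1·(18141/7725) since 7725 mod 4 = 1, 18141 mod 4 = 1; sign now -1
(18141/7725) = (2691/7725)   [reduce mod 7725]
reciprocity: (2691/7725) = +1·(7725/2691) since 2691 mod 4 = 3, 7725 mod 4 = 1; sign now -1
(7725/2691) = (2343/2691)   [reduce mod 2691]
reciprocity: (2343/2691) = -1·(2691/2343) since 2343 mod 4 = 3, 2691 mod 4 = 3; sign now +1
(2691/2343) = (348/2343)   [reduce mod 2343]
348 = 2^2·87; (2/2343) = +1 since 2343 mod 8 = 7, so (348/2343) = (+1)^2·(87/2343); sign now +1
reciprocity: (87/2343) = -1·(2343/87) since 87 mod 4 = 3, 2343 mod 4 = 3; sign now -1
(2343/87) = (81/87)   [reduce mod 87]
reciprocity: (81/87) = +1·(87/81) since 81 mod 4 = 1, 87 mod 4 = 3; sign now -1
(87/81) = (6/81)   [reduce mod 81]
6 = 2^1·3; (2/81) = +1 since 81 mod 8 = 1, so (6/81) = (+1)^1·(3/81); sign now -1
reciprocity: (3/81) = +1·(81/3) since 3 mod 4 = 3, 81 mod 4 = 1; sign now -1
(81/3) = (0/3)   [reduce mod 3]
(0/3) = 0   [gcd(a, n) > 1]; final value = 0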